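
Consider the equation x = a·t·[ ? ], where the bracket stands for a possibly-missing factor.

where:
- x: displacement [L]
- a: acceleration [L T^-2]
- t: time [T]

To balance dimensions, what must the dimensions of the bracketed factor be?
[T] — time (e.g. t)

x has dimensions [L]; a·t has dimensions [L T^-1].
The bracketed factor must supply [L] / [L T^-1] = [T].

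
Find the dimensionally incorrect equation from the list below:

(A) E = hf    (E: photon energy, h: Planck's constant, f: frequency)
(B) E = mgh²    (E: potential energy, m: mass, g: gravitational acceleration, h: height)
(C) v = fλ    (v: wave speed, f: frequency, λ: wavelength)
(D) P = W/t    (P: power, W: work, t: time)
(B) E = mgh²

The equation (B) E = mgh² is dimensionally incorrect.

LHS (E): [L^2 M T^-2]
RHS (mgh²): [L^3 M T^-2] ✗

The dimensions do not match. The other three equations balance.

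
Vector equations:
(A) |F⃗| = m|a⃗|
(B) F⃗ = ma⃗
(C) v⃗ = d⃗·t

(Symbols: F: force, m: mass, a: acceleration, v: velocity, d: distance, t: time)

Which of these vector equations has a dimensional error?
(C) v⃗ = d⃗·t

(A) |F⃗| = m|a⃗|: LHS [L M T^-2], RHS [L M T^-2] ✓ — magnitudes of vectors are scalars
(B) F⃗ = ma⃗: LHS [L M T^-2], RHS [L M T^-2] ✓ — Force and acceleration are vectors, mass is a scalar
(C) v⃗ = d⃗·t: LHS [L T^-1], RHS [L T] ✗ — velocity is displacement per time; should be d⃗/t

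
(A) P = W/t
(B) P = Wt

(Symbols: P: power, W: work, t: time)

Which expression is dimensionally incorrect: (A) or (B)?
(B)

(A) P = W/t: LHS [L^2 M T^-3], RHS [L^2 M T^-3] ✓
(B) P = Wt: LHS [L^2 M T^-3], RHS [L^2 M T^-1] ✗

Expression (B) P = Wt is dimensionally incorrect.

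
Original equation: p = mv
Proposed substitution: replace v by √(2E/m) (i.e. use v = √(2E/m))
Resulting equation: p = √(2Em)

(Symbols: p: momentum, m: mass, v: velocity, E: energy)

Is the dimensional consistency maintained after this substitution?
Yes

[v] = [L T^-1] and [√(2E/m)] = [L T^-1]. These match, so the substitution replaces a quantity by one of the same dimensions and the result p = √(2Em) has LHS [L M T^-1] vs RHS [L M T^-1] — still consistent.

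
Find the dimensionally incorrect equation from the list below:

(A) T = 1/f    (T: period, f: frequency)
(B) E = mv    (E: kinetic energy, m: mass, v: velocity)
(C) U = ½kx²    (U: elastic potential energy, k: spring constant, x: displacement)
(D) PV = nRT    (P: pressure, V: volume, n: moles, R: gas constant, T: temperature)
(B) E = mv

The equation (B) E = mv is dimensionally incorrect.

LHS (E): [L^2 M T^-2]
RHS (mv): [L M T^-1] ✗

The dimensions do not match. The other three equations balance.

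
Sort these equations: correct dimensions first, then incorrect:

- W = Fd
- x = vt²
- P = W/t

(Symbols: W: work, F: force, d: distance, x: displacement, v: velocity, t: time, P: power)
Dimensionally correct: W = Fd, P = W/t
Dimensionally incorrect: x = vt²
Ordered (correct first, then incorrect): W = Fd, P = W/t, x = vt²

- W = Fd: LHS [L^2 M T^-2], RHS [L^2 M T^-2] → correct ✓
- x = vt²: LHS [L], RHS [L T] → incorrect ✗
- P = W/t: LHS [L^2 M T^-3], RHS [L^2 M T^-3] → correct ✓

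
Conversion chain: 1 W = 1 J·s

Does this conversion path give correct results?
The chain is incorrect (it contains an error).

Incorrect: Watt is J/s, not J·s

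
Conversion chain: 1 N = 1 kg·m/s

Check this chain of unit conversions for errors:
The chain is incorrect (it contains an error).

Incorrect: Newton is kg·m/s², not kg·m/s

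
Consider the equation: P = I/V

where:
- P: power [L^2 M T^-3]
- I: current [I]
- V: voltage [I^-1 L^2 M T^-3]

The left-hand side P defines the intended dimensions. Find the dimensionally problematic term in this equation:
The right-hand side term I/V

P has dimensions [L^2 M T^-3], but I/V has dimensions [I^2 L^-2 M^-1 T^3], so the term I/V is dimensionally wrong for P.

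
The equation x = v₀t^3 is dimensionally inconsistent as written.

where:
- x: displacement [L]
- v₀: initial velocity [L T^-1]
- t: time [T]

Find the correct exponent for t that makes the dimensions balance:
The exponent of t should be 1: x = v₀t

The LHS x has dimensions [L]; t has dimensions [T].
As written, the RHS v₀t^3 (exponent 3 on t) has dimensions [L T^2], which does not match.
With exponent 1, the RHS v₀t has dimensions [L], matching the LHS.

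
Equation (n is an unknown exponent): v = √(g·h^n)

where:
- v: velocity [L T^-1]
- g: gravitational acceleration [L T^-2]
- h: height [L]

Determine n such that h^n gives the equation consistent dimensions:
n = 1

v has dimensions [L T^-1]; h has dimensions [L].
With n = 1: √(g·h^1) has dimensions [L T^-1], matching the LHS ✓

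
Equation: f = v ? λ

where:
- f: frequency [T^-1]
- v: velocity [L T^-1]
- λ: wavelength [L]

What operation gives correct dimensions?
division (÷): f = v ÷ λ

f [T^-1]; v [L T^-1]; λ [L].
v × λ → [L^2 T^-1] ✗
v ÷ λ → [T^-1] ✓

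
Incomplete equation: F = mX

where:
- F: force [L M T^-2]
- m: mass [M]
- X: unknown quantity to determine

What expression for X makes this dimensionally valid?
X = a (acceleration), dimensions [L T^-2]

F has dimensions [L M T^-2]; the rest of the RHS (m) has dimensions [M].
So X must have dimensions [L T^-2] — X = a (acceleration).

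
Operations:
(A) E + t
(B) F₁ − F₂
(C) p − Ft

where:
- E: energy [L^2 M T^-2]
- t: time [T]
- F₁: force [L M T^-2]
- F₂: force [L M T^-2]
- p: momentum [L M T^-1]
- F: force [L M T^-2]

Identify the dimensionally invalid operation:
(A) E + t

(A) E + t: E [L^2 M T^-2] and t [T] — different dimensions cannot be added/subtracted ✗
(B) F₁ − F₂: F₁ [L M T^-2] and F₂ [L M T^-2] — same dimensions ✓
(C) p − Ft: p [L M T^-1] and Ft [L M T^-1] — same dimensions ✓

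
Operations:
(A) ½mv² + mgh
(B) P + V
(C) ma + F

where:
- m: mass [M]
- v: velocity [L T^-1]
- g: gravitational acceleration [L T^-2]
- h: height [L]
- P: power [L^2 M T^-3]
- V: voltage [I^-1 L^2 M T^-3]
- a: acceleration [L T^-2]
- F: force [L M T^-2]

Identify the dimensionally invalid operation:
(B) P + V

(A) ½mv² + mgh: ½mv² [L^2 M T^-2] and mgh [L^2 M T^-2] — same dimensions ✓
(B) P + V: P [L^2 M T^-3] and V [I^-1 L^2 M T^-3] — different dimensions cannot be added/subtracted ✗
(C) ma + F: ma [L M T^-2] and F [L M T^-2] — same dimensions ✓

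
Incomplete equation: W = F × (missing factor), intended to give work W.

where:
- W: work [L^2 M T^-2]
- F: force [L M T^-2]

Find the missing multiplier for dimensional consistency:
d (distance), dimensions [L]

W has dimensions [L^2 M T^-2] and F has dimensions [L M T^-2].
The missing factor must have dimensions [L^2 M T^-2] / [L M T^-2] = [L], i.e. distance (d).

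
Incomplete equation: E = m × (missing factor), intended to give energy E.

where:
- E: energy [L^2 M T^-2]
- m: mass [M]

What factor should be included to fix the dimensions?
v² (velocity squared), dimensions [L^2 T^-2]

E has dimensions [L^2 M T^-2] and m has dimensions [M].
The missing factor must have dimensions [L^2 M T^-2] / [M] = [L^2 T^-2], i.e. velocity squared (v²).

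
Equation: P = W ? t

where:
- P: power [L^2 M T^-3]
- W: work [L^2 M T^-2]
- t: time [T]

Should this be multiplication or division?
division (÷): P = W ÷ t

P [L^2 M T^-3]; W [L^2 M T^-2]; t [T].
W × t → [L^2 M T^-1] ✗
W ÷ t → [L^2 M T^-3] ✓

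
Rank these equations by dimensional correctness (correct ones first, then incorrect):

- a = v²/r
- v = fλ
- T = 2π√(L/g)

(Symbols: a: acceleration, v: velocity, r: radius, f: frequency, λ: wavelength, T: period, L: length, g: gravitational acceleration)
Dimensionally correct: a = v²/r, v = fλ, T = 2π√(L/g)
Dimensionally incorrect: none
Ordered (correct first, then incorrect): a = v²/r, v = fλ, T = 2π√(L/g)

- a = v²/r: LHS [L T^-2], RHS [L T^-2] → correct ✓
- v = fλ: LHS [L T^-1], RHS [L T^-1] → correct ✓
- T = 2π√(L/g): LHS [T], RHS [T] → correct ✓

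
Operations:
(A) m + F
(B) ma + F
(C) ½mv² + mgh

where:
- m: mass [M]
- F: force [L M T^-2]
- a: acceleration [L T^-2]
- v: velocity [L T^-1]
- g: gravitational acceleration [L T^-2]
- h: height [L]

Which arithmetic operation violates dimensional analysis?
(A) m + F

(A) m + F: m [M] and F [L M T^-2] — different dimensions cannot be added/subtracted ✗
(B) ma + F: ma [L M T^-2] and F [L M T^-2] — same dimensions ✓
(C) ½mv² + mgh: ½mv² [L^2 M T^-2] and mgh [L^2 M T^-2] — same dimensions ✓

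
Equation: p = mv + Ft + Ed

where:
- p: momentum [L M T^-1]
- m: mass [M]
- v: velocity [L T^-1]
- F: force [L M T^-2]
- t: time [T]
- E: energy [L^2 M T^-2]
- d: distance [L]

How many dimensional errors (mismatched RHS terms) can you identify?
1

LHS p: [L M T^-1]
- mv: [L M T^-1] ✓
- Ft: [L M T^-1] ✓
- Ed: [L^3 M T^-2] ✗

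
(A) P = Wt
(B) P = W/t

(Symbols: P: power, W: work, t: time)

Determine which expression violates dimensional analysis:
(A)

(A) P = Wt: LHS [L^2 M T^-3], RHS [L^2 M T^-1] ✗
(B) P = W/t: LHS [L^2 M T^-3], RHS [L^2 M T^-3] ✓

Expression (A) P = Wt is dimensionally incorrect.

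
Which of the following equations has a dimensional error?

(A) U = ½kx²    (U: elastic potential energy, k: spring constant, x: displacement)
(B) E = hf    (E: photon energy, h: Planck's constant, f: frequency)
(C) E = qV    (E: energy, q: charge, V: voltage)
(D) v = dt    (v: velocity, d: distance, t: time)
(D) v = dt

The equation (D) v = dt is dimensionally incorrect.

LHS (v): [L T^-1]
RHS (dt): [L T] ✗

The dimensions do not match. The other three equations balance.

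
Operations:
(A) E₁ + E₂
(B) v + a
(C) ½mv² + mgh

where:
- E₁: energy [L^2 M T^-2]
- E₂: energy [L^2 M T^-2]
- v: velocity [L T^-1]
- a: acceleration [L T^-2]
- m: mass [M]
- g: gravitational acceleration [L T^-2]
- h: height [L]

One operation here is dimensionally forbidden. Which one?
(B) v + a

(A) E₁ + E₂: E₁ [L^2 M T^-2] and E₂ [L^2 M T^-2] — same dimensions ✓
(B) v + a: v [L T^-1] and a [L T^-2] — different dimensions cannot be added/subtracted ✗
(C) ½mv² + mgh: ½mv² [L^2 M T^-2] and mgh [L^2 M T^-2] — same dimensions ✓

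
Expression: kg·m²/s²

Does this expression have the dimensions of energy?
Yes

The expression kg·m²/s² has dimensions [L^2 M T^-2], which is exactly energy [L^2 M T^-2].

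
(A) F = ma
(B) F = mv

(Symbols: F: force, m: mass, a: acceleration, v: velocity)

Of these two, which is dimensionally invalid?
(B)

(A) F = ma: LHS [L M T^-2], RHS [L M T^-2] ✓
(B) F = mv: LHS [L M T^-2], RHS [L M T^-1] ✗

Expression (B) F = mv is dimensionally incorrect.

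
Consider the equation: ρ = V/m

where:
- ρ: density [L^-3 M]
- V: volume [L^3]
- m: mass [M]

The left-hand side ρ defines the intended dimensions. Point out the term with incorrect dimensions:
The right-hand side term V/m

ρ has dimensions [L^-3 M], but V/m has dimensions [L^3 M^-1], so the term V/m is dimensionally wrong for ρ.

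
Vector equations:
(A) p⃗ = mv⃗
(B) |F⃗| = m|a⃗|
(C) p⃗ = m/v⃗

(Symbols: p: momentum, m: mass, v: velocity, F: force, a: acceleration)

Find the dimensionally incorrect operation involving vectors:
(C) p⃗ = m/v⃗

(A) p⃗ = mv⃗: LHS [L M T^-1], RHS [L M T^-1] ✓ — mass (scalar) times velocity (vector)
(B) |F⃗| = m|a⃗|: LHS [L M T^-2], RHS [L M T^-2] ✓ — magnitudes of vectors are scalars
(C) p⃗ = m/v⃗: LHS [L M T^-1], RHS [L^-1 M T] ✗ — momentum is mass times velocity; should be mv⃗ (and division by a vector is undefined)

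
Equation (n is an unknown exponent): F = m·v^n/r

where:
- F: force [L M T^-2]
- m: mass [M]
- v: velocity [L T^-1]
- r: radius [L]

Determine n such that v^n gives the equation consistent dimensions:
n = 2

F has dimensions [L M T^-2]; v has dimensions [L T^-1].
The rest of the RHS has dimensions [L^-1 M], so v^n must supply [L^2 T^-2].
With n = 2: m·v^2/r has dimensions [L M T^-2], matching the LHS ✓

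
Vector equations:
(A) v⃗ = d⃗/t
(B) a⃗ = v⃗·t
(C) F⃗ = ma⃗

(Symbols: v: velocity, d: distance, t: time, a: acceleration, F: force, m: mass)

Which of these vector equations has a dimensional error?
(B) a⃗ = v⃗·t

(A) v⃗ = d⃗/t: LHS [L T^-1], RHS [L T^-1] ✓ — displacement (vector) divided by time (scalar)
(B) a⃗ = v⃗·t: LHS [L T^-2], RHS [L] ✗ — acceleration is velocity per time; should be v⃗/t
(C) F⃗ = ma⃗: LHS [L M T^-2], RHS [L M T^-2] ✓ — Force and acceleration are vectors, mass is a scalar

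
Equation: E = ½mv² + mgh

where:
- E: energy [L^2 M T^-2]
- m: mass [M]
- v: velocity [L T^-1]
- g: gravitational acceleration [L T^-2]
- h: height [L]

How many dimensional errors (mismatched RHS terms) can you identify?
0

LHS E: [L^2 M T^-2]
- ½mv²: [L^2 M T^-2] ✓
- mgh: [L^2 M T^-2] ✓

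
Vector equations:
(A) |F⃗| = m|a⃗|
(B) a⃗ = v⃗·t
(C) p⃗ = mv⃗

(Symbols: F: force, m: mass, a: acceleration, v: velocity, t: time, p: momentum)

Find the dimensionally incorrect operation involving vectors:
(B) a⃗ = v⃗·t

(A) |F⃗| = m|a⃗|: LHS [L M T^-2], RHS [L M T^-2] ✓ — magnitudes of vectors are scalars
(B) a⃗ = v⃗·t: LHS [L T^-2], RHS [L] ✗ — acceleration is velocity per time; should be v⃗/t
(C) p⃗ = mv⃗: LHS [L M T^-1], RHS [L M T^-1] ✓ — mass (scalar) times velocity (vector)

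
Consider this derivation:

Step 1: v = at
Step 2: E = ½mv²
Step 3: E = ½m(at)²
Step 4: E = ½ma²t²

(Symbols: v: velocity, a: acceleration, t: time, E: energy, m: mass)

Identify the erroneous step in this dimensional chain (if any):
No step introduces an error — all steps are dimensionally consistent.

Step 1: v = at → LHS [L T^-1], RHS [L T^-1] ✓
Step 2: E = ½mv² → LHS [L^2 M T^-2], RHS [L^2 M T^-2] ✓
Step 3: E = ½m(at)² → LHS [L^2 M T^-2], RHS [L^2 M T^-2] ✓
Step 4: E = ½ma²t² → LHS [L^2 M T^-2], RHS [L^2 M T^-2] ✓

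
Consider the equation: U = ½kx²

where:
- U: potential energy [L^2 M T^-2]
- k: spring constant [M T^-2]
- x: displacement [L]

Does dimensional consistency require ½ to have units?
No

U has dimensions [L^2 M T^-2] and kx² already has dimensions [L^2 M T^-2], so the equation balances without ½ contributing any dimensions. ½ is a pure (dimensionless) number; changing or removing it would not affect dimensional consistency.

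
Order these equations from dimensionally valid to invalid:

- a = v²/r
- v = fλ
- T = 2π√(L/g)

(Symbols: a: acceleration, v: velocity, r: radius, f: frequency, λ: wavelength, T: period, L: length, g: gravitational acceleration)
Dimensionally correct: a = v²/r, v = fλ, T = 2π√(L/g)
Dimensionally incorrect: none
Ordered (correct first, then incorrect): a = v²/r, v = fλ, T = 2π√(L/g)

- a = v²/r: LHS [L T^-2], RHS [L T^-2] → correct ✓
- v = fλ: LHS [L T^-1], RHS [L T^-1] → correct ✓
- T = 2π√(L/g): LHS [T], RHS [T] → correct ✓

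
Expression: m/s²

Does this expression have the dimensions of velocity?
No

The expression m/s² has dimensions [L T^-2], but velocity has dimensions [L T^-1].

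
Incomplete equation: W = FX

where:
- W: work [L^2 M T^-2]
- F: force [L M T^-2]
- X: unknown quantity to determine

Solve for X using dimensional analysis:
X = d (distance), dimensions [L]

W has dimensions [L^2 M T^-2]; the rest of the RHS (F) has dimensions [L M T^-2].
So X must have dimensions [L] — X = d (distance).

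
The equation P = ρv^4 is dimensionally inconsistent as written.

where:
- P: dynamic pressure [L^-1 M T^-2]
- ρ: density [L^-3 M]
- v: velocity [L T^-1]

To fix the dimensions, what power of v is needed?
The exponent of v should be 2: P = ρv^2

The LHS P has dimensions [L^-1 M T^-2]; v has dimensions [L T^-1].
As written, the RHS ρv^4 (exponent 4 on v) has dimensions [L M T^-4], which does not match.
With exponent 2, the RHS ρv^2 has dimensions [L^-1 M T^-2], matching the LHS.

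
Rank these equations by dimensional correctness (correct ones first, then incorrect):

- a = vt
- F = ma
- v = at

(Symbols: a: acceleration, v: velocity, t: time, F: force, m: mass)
Dimensionally correct: F = ma, v = at
Dimensionally incorrect: a = vt
Ordered (correct first, then incorrect): F = ma, v = at, a = vt

- a = vt: LHS [L T^-2], RHS [L] → incorrect ✗
- F = ma: LHS [L M T^-2], RHS [L M T^-2] → correct ✓
- v = at: LHS [L T^-1], RHS [L T^-1] → correct ✓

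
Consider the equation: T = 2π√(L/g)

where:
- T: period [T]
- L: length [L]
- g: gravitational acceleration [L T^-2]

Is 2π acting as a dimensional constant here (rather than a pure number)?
No

T has dimensions [T] and √(L/g) already has dimensions [T], so the equation balances without 2π contributing any dimensions. 2π is a pure (dimensionless) number; changing or removing it would not affect dimensional consistency.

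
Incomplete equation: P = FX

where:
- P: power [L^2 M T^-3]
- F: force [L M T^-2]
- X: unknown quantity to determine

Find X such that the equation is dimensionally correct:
X = v (velocity), dimensions [L T^-1]

P has dimensions [L^2 M T^-3]; the rest of the RHS (F) has dimensions [L M T^-2].
So X must have dimensions [L T^-1] — X = v (velocity).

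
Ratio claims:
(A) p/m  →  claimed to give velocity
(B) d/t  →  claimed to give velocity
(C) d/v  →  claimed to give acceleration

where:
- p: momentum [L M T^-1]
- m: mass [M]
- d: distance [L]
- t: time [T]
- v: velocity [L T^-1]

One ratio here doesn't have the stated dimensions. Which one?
(C) d/v does not give acceleration

(A) p/m: [L T^-1] = velocity [L T^-1] ✓
(B) d/t: [L T^-1] = velocity [L T^-1] ✓
(C) d/v: [T] ≠ acceleration [L T^-2] ✗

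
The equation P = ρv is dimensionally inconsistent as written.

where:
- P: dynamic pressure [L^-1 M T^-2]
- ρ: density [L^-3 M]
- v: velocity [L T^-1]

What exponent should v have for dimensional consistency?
The exponent of v should be 2: P = ρv^2

The LHS P has dimensions [L^-1 M T^-2]; v has dimensions [L T^-1].
As written, the RHS ρv (exponent 1 on v) has dimensions [L^-2 M T^-1], which does not match.
With exponent 2, the RHS ρv^2 has dimensions [L^-1 M T^-2], matching the LHS.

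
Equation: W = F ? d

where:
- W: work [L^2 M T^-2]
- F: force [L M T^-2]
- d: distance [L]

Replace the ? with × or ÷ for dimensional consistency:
multiplication (×): W = F × d

W [L^2 M T^-2]; F [L M T^-2]; d [L].
F × d → [L^2 M T^-2] ✓
F ÷ d → [M T^-2] ✗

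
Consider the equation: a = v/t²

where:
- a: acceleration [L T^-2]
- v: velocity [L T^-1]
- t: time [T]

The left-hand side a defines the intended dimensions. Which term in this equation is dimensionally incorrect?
The right-hand side term v/t²

a has dimensions [L T^-2], but v/t² has dimensions [L T^-3], so the term v/t² is dimensionally wrong for a.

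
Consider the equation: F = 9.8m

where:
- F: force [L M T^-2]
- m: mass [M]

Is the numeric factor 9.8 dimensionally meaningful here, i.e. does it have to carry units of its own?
Yes

F has dimensions [L M T^-2], while m alone has dimensions [M]. For the equation to balance, the factor 9.8 must carry dimensions [L T^-2] — it is a dimensional constant (a numerical value of a physical quantity with its units suppressed), not a pure number.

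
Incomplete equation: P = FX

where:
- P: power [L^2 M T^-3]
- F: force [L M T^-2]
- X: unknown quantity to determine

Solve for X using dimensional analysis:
X = v (velocity), dimensions [L T^-1]

P has dimensions [L^2 M T^-3]; the rest of the RHS (F) has dimensions [L M T^-2].
So X must have dimensions [L T^-1] — X = v (velocity).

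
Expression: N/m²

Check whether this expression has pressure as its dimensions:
Yes

The expression N/m² has dimensions [L^-1 M T^-2], which is exactly pressure [L^-1 M T^-2].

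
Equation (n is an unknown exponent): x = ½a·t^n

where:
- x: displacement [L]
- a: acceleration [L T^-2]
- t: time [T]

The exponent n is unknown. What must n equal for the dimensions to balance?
n = 2

x has dimensions [L]; t has dimensions [T].
The rest of the RHS has dimensions [L T^-2], so t^n must supply [T^2].
With n = 2: ½a·t^2 has dimensions [L], matching the LHS ✓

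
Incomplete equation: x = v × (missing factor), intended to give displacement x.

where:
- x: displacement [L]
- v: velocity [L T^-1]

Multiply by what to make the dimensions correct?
t (time), dimensions [T]

x has dimensions [L] and v has dimensions [L T^-1].
The missing factor must have dimensions [L] / [L T^-1] = [T], i.e. time (t).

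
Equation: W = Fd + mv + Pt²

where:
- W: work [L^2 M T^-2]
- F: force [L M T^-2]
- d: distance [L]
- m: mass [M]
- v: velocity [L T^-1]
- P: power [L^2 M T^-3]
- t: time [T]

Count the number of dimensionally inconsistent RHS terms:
2

LHS W: [L^2 M T^-2]
- Fd: [L^2 M T^-2] ✓
- mv: [L M T^-1] ✗
- Pt²: [L^2 M T^-1] ✗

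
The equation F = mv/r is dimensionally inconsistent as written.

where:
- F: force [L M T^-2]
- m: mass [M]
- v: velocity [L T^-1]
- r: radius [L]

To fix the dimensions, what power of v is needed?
The exponent of v should be 2: F = mv^2/r

The LHS F has dimensions [L M T^-2]; v has dimensions [L T^-1].
As written, the RHS mv/r (exponent 1 on v) has dimensions [M T^-1], which does not match.
With exponent 2, the RHS mv^2/r has dimensions [L M T^-2], matching the LHS.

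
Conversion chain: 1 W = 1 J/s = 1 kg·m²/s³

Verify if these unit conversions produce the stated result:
The chain is correct (no errors).

Correct: Watt is Joule per second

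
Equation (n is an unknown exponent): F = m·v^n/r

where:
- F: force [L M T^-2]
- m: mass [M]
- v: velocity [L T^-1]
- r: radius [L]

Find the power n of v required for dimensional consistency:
n = 2

F has dimensions [L M T^-2]; v has dimensions [L T^-1].
The rest of the RHS has dimensions [L^-1 M], so v^n must supply [L^2 T^-2].
With n = 2: m·v^2/r has dimensions [L M T^-2], matching the LHS ✓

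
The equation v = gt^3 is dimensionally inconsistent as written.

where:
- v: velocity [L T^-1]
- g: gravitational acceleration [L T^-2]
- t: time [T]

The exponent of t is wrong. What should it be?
The exponent of t should be 1: v = gt

The LHS v has dimensions [L T^-1]; t has dimensions [T].
As written, the RHS gt^3 (exponent 3 on t) has dimensions [L T], which does not match.
With exponent 1, the RHS gt has dimensions [L T^-1], matching the LHS.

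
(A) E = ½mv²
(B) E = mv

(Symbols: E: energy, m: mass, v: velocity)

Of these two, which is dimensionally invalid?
(B)

(A) E = ½mv²: LHS [L^2 M T^-2], RHS [L^2 M T^-2] ✓
(B) E = mv: LHS [L^2 M T^-2], RHS [L M T^-1] ✗

Expression (B) E = mv is dimensionally incorrect.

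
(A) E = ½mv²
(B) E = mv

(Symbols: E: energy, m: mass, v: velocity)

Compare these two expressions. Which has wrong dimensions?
(B)

(A) E = ½mv²: LHS [L^2 M T^-2], RHS [L^2 M T^-2] ✓
(B) E = mv: LHS [L^2 M T^-2], RHS [L M T^-1] ✗

Expression (B) E = mv is dimensionally incorrect.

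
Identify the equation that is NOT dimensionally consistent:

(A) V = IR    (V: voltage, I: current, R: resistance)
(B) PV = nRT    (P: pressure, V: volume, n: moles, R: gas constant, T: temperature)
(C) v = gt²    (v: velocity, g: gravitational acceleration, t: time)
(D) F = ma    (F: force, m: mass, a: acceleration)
(C) v = gt²

The equation (C) v = gt² is dimensionally incorrect.

LHS (v): [L T^-1]
RHS (gt²): [L] ✗

The dimensions do not match. The other three equations balance.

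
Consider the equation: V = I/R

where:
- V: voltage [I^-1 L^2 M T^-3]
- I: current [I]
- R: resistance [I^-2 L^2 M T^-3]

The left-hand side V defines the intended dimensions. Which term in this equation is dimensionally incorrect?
The right-hand side term I/R

V has dimensions [I^-1 L^2 M T^-3], but I/R has dimensions [I^3 L^-2 M^-1 T^3], so the term I/R is dimensionally wrong for V.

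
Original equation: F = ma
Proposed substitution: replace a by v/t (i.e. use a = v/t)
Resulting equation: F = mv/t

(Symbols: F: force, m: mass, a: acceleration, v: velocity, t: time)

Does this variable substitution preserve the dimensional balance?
Yes

[a] = [L T^-2] and [v/t] = [L T^-2]. These match, so the substitution replaces a quantity by one of the same dimensions and the result F = mv/t has LHS [L M T^-2] vs RHS [L M T^-2] — still consistent.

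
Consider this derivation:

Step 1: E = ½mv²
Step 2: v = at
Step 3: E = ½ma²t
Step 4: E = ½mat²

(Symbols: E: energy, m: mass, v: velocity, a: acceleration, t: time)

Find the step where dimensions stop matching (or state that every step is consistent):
Step 3

Step 1: E = ½mv² → LHS [L^2 M T^-2], RHS [L^2 M T^-2] ✓
Step 2: v = at → LHS [L T^-1], RHS [L T^-1] ✓
Step 3: E = ½ma²t → LHS [L^2 M T^-2], RHS [L^2 M T^-3] ✗

The first dimensional inconsistency appears in step 3: E = ½ma²t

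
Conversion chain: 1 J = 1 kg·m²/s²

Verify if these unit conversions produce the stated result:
The chain is correct (no errors).

Correct: Joule is defined as kg·m²/s²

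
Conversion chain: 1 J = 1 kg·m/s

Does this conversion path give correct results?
The chain is incorrect (it contains an error).

Incorrect: Joule is kg·m²/s², not kg·m/s (that is momentum)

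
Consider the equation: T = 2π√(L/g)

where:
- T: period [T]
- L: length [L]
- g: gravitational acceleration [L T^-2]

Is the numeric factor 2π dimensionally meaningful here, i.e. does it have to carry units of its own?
No

T has dimensions [T] and √(L/g) already has dimensions [T], so the equation balances without 2π contributing any dimensions. 2π is a pure (dimensionless) number; changing or removing it would not affect dimensional consistency.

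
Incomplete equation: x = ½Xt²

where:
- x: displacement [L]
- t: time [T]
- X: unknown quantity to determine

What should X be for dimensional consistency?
X = a (acceleration), dimensions [L T^-2]

x has dimensions [L]; the rest of the RHS (½ t²) has dimensions [T^2].
So X must have dimensions [L T^-2] — X = a (acceleration).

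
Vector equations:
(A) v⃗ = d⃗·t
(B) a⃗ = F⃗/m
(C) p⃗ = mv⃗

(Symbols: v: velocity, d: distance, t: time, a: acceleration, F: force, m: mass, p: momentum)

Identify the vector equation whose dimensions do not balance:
(A) v⃗ = d⃗·t

(A) v⃗ = d⃗·t: LHS [L T^-1], RHS [L T] ✗ — velocity is displacement per time; should be d⃗/t
(B) a⃗ = F⃗/m: LHS [L T^-2], RHS [L T^-2] ✓ — force (vector) divided by mass (scalar)
(C) p⃗ = mv⃗: LHS [L M T^-1], RHS [L M T^-1] ✓ — mass (scalar) times velocity (vector)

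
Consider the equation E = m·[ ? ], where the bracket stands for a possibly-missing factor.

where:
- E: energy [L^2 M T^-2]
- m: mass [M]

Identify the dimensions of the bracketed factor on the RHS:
[L^2 T^-2] — velocity squared (e.g. v²)

E has dimensions [L^2 M T^-2]; m has dimensions [M].
The bracketed factor must supply [L^2 M T^-2] / [M] = [L^2 T^-2].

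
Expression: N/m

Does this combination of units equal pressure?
No

The expression N/m has dimensions [M T^-2], but pressure has dimensions [L^-1 M T^-2].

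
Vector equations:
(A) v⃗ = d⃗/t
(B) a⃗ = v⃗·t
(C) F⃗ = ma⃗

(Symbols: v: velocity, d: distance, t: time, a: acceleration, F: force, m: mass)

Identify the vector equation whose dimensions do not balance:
(B) a⃗ = v⃗·t

(A) v⃗ = d⃗/t: LHS [L T^-1], RHS [L T^-1] ✓ — displacement (vector) divided by time (scalar)
(B) a⃗ = v⃗·t: LHS [L T^-2], RHS [L] ✗ — acceleration is velocity per time; should be v⃗/t
(C) F⃗ = ma⃗: LHS [L M T^-2], RHS [L M T^-2] ✓ — Force and acceleration are vectors, mass is a scalar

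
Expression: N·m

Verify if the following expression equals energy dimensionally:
Yes

The expression N·m has dimensions [L^2 M T^-2], which is exactly energy [L^2 M T^-2].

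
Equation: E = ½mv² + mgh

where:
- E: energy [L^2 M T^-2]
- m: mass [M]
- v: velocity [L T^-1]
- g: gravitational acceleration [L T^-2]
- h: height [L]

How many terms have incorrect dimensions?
0

LHS E: [L^2 M T^-2]
- ½mv²: [L^2 M T^-2] ✓
- mgh: [L^2 M T^-2] ✓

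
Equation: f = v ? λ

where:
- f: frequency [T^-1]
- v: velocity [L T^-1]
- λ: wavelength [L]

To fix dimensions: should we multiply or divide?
division (÷): f = v ÷ λ

f [T^-1]; v [L T^-1]; λ [L].
v × λ → [L^2 T^-1] ✗
v ÷ λ → [T^-1] ✓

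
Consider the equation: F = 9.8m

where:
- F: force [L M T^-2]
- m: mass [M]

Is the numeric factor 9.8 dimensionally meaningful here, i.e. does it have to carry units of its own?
Yes

F has dimensions [L M T^-2], while m alone has dimensions [M]. For the equation to balance, the factor 9.8 must carry dimensions [L T^-2] — it is a dimensional constant (a numerical value of a physical quantity with its units suppressed), not a pure number.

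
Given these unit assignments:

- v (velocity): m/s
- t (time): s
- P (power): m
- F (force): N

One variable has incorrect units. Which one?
P

The variable P (power) should have units W, not m.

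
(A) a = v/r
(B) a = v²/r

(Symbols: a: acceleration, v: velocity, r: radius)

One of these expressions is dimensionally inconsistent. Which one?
(A)

(A) a = v/r: LHS [L T^-2], RHS [T^-1] ✗
(B) a = v²/r: LHS [L T^-2], RHS [L T^-2] ✓

Expression (A) a = v/r is dimensionally incorrect.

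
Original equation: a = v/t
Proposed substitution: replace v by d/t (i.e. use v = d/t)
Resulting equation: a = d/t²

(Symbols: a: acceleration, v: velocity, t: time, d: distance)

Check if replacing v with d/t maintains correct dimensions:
Yes

[v] = [L T^-1] and [d/t] = [L T^-1]. These match, so the substitution replaces a quantity by one of the same dimensions and the result a = d/t² has LHS [L T^-2] vs RHS [L T^-2] — still consistent.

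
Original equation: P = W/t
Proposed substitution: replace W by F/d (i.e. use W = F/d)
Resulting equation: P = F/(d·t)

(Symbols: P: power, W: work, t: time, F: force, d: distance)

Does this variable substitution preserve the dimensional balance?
No

[W] = [L^2 M T^-2] and [F/d] = [M T^-2]. These differ, so the substitution replaces a quantity by one of different dimensions and the result P = F/(d·t) has LHS [L^2 M T^-3] vs RHS [M T^-3] — inconsistent.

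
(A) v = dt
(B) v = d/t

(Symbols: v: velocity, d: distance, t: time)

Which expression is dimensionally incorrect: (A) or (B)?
(A)

(A) v = dt: LHS [L T^-1], RHS [L T] ✗
(B) v = d/t: LHS [L T^-1], RHS [L T^-1] ✓

Expression (A) v = dt is dimensionally incorrect.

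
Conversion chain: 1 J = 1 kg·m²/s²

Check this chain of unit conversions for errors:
The chain is correct (no errors).

Correct: Joule is defined as kg·m²/s²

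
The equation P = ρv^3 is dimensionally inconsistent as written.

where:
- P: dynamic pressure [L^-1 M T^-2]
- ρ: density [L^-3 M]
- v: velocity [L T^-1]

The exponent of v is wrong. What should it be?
The exponent of v should be 2: P = ρv^2

The LHS P has dimensions [L^-1 M T^-2]; v has dimensions [L T^-1].
As written, the RHS ρv^3 (exponent 3 on v) has dimensions [M T^-3], which does not match.
With exponent 2, the RHS ρv^2 has dimensions [L^-1 M T^-2], matching the LHS.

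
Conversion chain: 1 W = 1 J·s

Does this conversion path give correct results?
The chain is incorrect (it contains an error).

Incorrect: Watt is J/s, not J·s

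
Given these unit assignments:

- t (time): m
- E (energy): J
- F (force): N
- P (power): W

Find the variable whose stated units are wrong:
t

The variable t (time) should have units s, not m.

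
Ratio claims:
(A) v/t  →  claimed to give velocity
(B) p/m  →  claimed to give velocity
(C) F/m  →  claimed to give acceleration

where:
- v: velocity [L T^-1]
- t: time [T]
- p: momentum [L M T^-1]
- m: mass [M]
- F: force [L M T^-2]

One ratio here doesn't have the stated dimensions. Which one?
(A) v/t does not give velocity

(A) v/t: [L T^-2] ≠ velocity [L T^-1] ✗
(B) p/m: [L T^-1] = velocity [L T^-1] ✓
(C) F/m: [L T^-2] = acceleration [L T^-2] ✓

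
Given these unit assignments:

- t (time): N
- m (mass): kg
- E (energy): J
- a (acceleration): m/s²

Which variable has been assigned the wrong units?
t

The variable t (time) should have units s, not N.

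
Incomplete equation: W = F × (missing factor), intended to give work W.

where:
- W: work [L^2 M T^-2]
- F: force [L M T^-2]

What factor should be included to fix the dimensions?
d (distance), dimensions [L]

W has dimensions [L^2 M T^-2] and F has dimensions [L M T^-2].
The missing factor must have dimensions [L^2 M T^-2] / [L M T^-2] = [L], i.e. distance (d).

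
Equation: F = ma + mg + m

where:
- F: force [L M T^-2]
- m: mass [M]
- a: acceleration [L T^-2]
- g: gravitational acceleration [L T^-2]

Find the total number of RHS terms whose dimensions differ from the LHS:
1

LHS F: [L M T^-2]
- ma: [L M T^-2] ✓
- mg: [L M T^-2] ✓
- m: [M] ✗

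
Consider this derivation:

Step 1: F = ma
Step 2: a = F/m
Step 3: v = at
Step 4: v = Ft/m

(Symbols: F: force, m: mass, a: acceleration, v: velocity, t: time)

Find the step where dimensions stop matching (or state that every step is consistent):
No step introduces an error — all steps are dimensionally consistent.

Step 1: F = ma → LHS [L M T^-2], RHS [L M T^-2] ✓
Step 2: a = F/m → LHS [L T^-2], RHS [L T^-2] ✓
Step 3: v = at → LHS [L T^-1], RHS [L T^-1] ✓
Step 4: v = Ft/m → LHS [L T^-1], RHS [L T^-1] ✓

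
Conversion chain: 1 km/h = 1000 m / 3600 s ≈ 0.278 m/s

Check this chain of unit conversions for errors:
The chain is correct (no errors).

Correct: 1 km = 1000 m, 1 h = 3600 s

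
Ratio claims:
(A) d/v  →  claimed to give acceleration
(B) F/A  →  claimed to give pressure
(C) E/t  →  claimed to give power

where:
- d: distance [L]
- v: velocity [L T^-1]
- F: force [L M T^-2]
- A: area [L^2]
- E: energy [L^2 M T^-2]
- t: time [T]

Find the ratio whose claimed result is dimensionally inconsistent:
(A) d/v does not give acceleration

(A) d/v: [T] ≠ acceleration [L T^-2] ✗
(B) F/A: [L^-1 M T^-2] = pressure [L^-1 M T^-2] ✓
(C) E/t: [L^2 M T^-3] = power [L^2 M T^-3] ✓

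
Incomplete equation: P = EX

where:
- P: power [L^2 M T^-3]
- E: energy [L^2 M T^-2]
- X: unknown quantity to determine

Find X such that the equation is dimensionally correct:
X = f (inverse time / frequency (1/t)), dimensions [T^-1]

P has dimensions [L^2 M T^-3]; the rest of the RHS (E) has dimensions [L^2 M T^-2].
So X must have dimensions [T^-1] — X = f (inverse time / frequency (1/t)).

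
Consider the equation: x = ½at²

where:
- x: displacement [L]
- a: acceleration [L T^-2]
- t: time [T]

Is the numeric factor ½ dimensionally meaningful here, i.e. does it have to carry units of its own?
No

x has dimensions [L] and at² already has dimensions [L], so the equation balances without ½ contributing any dimensions. ½ is a pure (dimensionless) number; changing or removing it would not affect dimensional consistency.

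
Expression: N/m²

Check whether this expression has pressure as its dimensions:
Yes

The expression N/m² has dimensions [L^-1 M T^-2], which is exactly pressure [L^-1 M T^-2].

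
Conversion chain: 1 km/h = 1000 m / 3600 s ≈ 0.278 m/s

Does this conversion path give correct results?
The chain is correct (no errors).

Correct: 1 km = 1000 m, 1 h = 3600 s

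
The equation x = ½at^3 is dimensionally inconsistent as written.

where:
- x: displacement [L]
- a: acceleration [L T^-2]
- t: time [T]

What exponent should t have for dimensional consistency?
The exponent of t should be 2: x = ½at^2

The LHS x has dimensions [L]; t has dimensions [T].
As written, the RHS ½at^3 (exponent 3 on t) has dimensions [L T], which does not match.
With exponent 2, the RHS ½at^2 has dimensions [L], matching the LHS.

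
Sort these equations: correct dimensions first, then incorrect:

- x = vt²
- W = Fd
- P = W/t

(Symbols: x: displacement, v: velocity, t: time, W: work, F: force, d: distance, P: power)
Dimensionally correct: W = Fd, P = W/t
Dimensionally incorrect: x = vt²
Ordered (correct first, then incorrect): W = Fd, P = W/t, x = vt²

- x = vt²: LHS [L], RHS [L T] → incorrect ✗
- W = Fd: LHS [L^2 M T^-2], RHS [L^2 M T^-2] → correct ✓
- P = W/t: LHS [L^2 M T^-3], RHS [L^2 M T^-3] → correct ✓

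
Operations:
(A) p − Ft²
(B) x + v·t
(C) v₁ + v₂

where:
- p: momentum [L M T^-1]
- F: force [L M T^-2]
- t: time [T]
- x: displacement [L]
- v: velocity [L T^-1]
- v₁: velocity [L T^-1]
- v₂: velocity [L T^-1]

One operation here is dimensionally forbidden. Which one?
(A) p − Ft²

(A) p − Ft²: p [L M T^-1] and Ft² [L M] — different dimensions cannot be added/subtracted ✗
(B) x + v·t: x [L] and v·t [L] — same dimensions ✓
(C) v₁ + v₂: v₁ [L T^-1] and v₂ [L T^-1] — same dimensions ✓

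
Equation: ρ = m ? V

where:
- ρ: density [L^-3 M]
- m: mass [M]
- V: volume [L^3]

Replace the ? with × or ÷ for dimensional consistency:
division (÷): ρ = m ÷ V

ρ [L^-3 M]; m [M]; V [L^3].
m × V → [L^3 M] ✗
m ÷ V → [L^-3 M] ✓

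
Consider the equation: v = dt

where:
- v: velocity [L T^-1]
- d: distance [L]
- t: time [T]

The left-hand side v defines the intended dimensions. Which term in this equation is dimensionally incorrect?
The right-hand side term dt

v has dimensions [L T^-1], but dt has dimensions [L T], so the term dt is dimensionally wrong for v.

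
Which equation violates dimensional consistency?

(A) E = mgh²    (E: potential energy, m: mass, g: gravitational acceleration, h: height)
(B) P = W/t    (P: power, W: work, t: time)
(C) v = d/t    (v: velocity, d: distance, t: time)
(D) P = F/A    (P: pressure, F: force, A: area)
(A) E = mgh²

The equation (A) E = mgh² is dimensionally incorrect.

LHS (E): [L^2 M T^-2]
RHS (mgh²): [L^3 M T^-2] ✗

The dimensions do not match. The other three equations balance.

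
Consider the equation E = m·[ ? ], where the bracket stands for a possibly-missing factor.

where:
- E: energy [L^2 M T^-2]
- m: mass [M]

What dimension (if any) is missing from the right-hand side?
[L^2 T^-2] — velocity squared (e.g. v²)

E has dimensions [L^2 M T^-2]; m has dimensions [M].
The bracketed factor must supply [L^2 M T^-2] / [M] = [L^2 T^-2].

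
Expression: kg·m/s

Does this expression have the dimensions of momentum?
Yes

The expression kg·m/s has dimensions [L M T^-1], which is exactly momentum [L M T^-1].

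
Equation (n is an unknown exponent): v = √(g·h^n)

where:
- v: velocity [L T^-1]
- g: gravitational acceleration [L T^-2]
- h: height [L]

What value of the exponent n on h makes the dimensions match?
n = 1

v has dimensions [L T^-1]; h has dimensions [L].
With n = 1: √(g·h^1) has dimensions [L T^-1], matching the LHS ✓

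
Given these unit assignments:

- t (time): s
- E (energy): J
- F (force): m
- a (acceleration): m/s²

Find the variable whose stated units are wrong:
F

The variable F (force) should have units N, not m.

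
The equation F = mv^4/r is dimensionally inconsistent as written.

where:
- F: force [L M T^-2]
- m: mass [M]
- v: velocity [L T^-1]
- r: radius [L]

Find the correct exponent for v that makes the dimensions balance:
The exponent of v should be 2: F = mv^2/r

The LHS F has dimensions [L M T^-2]; v has dimensions [L T^-1].
As written, the RHS mv^4/r (exponent 4 on v) has dimensions [L^3 M T^-4], which does not match.
With exponent 2, the RHS mv^2/r has dimensions [L M T^-2], matching the LHS.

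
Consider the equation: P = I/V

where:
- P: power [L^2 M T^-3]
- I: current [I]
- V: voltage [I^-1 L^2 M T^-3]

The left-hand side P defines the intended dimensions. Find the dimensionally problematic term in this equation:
The right-hand side term I/V

P has dimensions [L^2 M T^-3], but I/V has dimensions [I^2 L^-2 M^-1 T^3], so the term I/V is dimensionally wrong for P.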